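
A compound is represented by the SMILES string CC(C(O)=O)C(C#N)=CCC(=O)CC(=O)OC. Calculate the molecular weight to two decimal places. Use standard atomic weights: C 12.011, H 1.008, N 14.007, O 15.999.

First, the molecular formula is C11H13NO5 (counting implicit H from valence).
  C: 11 × 12.011 = 132.121
  H: 13 × 1.008 = 13.104
  N: 1 × 14.007 = 14.007
  O: 5 × 15.999 = 79.995
Sum: 11×12.011 + 13×1.008 + 1×14.007 + 5×15.999 = 239.227 → 239.23 g/mol.

239.23 g/mol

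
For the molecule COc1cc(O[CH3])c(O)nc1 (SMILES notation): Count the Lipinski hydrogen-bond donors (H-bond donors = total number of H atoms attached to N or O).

1

Donors: find every N or O and count the H atoms it carries.
  atom 2 (O): bond orders sum to 2 → 0 H
  atom 6 (O): bond orders sum to 2 → 0 H
  atom 9 (O): bond orders sum to 1 → 1 H
  atom 10 (N): bond orders sum to 3 → 0 H
Lipinski HBD = 1.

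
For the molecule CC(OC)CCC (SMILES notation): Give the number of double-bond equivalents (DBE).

Degree of unsaturation = (number of rings) + (number of π bonds).
Ring closures in the SMILES: 0.
π bonds: none → 0 DoU from unsaturation.
Total DoU = 0 + 0 = 0.

0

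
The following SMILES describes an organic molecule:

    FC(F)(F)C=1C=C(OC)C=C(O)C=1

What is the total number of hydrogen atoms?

Walk through each heavy atom and fill implicit hydrogens from standard valence (C 4, N 3, O 2, S 2, halogen 1):
  atom 1: F (halogen, monovalent) → 0 H
  atom 2: C, bond orders sum to 4 (valence 4) → 0 H
  atom 3: F (halogen, monovalent) → 0 H
  atom 4: F (halogen, monovalent) → 0 H
  atom 5: C, bond orders sum to 4 (valence 4) → 0 H
  atom 6: C, bond orders sum to 3 (valence 4) → 1 H
  atom 7: C, bond orders sum to 4 (valence 4) → 0 H
  atom 8: O, bond orders sum to 2 (valence 2) → 0 H
  atom 9: C, bond orders sum to 1 (valence 4) → 3 H
  atom 10: C, bond orders sum to 3 (valence 4) → 1 H
  atom 11: C, bond orders sum to 4 (valence 4) → 0 H
  atom 12: O, bond orders sum to 1 (valence 2) → 1 H
  atom 13: C, bond orders sum to 3 (valence 4) → 1 H
Total hydrogens: 7.

7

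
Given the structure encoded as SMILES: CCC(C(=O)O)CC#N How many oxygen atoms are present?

Scan the SMILES for O atoms (remember two-letter symbols like Cl and Br are single atoms).
Oxygen count: 2.

2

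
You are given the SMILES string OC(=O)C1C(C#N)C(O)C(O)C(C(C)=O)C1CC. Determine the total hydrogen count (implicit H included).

17

Walk through each heavy atom and fill implicit hydrogens from standard valence (C 4, N 3, O 2, S 2, halogen 1):
  atom 1: O, bond orders sum to 1 (valence 2) → 1 H
  atom 2: C, bond orders sum to 4 (valence 4) → 0 H
  atom 3: O, bond orders sum to 2 (valence 2) → 0 H
  atom 4: C, bond orders sum to 3 (valence 4) → 1 H
  atom 5: C, bond orders sum to 3 (valence 4) → 1 H
  atom 6: C, bond orders sum to 4 (valence 4) → 0 H
  atom 7: N, bond orders sum to 3 (valence 3) → 0 H
  atom 8: C, bond orders sum to 3 (valence 4) → 1 H
  atom 9: O, bond orders sum to 1 (valence 2) → 1 H
  atom 10: C, bond orders sum to 3 (valence 4) → 1 H
  atom 11: O, bond orders sum to 1 (valence 2) → 1 H
  atom 12: C, bond orders sum to 3 (valence 4) → 1 H
  atom 13: C, bond orders sum to 4 (valence 4) → 0 H
  atom 14: C, bond orders sum to 1 (valence 4) → 3 H
  atom 15: O, bond orders sum to 2 (valence 2) → 0 H
  atom 16: C, bond orders sum to 3 (valence 4) → 1 H
  atom 17: C, bond orders sum to 2 (valence 4) → 2 H
  atom 18: C, bond orders sum to 1 (valence 4) → 3 H
Total hydrogens: 17.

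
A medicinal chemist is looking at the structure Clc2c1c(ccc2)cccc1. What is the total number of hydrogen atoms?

7

Walk through each heavy atom and fill implicit hydrogens from standard valence (C 4, N 3, O 2, S 2, halogen 1); for lowercase aromatic atoms, an aromatic c carries 1 H when it has two neighbours and 0 H with three, and aromatic n carries 0 H:
  atom 1: Cl (halogen, monovalent) → 0 H
  atom 2: aromatic c, 3 neighbours → 0 H
  atom 3: aromatic c, 3 neighbours → 0 H
  atom 4: aromatic c, 3 neighbours → 0 H
  atom 5: aromatic c, 2 neighbours → 1 H
  atom 6: aromatic c, 2 neighbours → 1 H
  atom 7: aromatic c, 2 neighbours → 1 H
  atom 8: aromatic c, 2 neighbours → 1 H
  atom 9: aromatic c, 2 neighbours → 1 H
  atom 10: aromatic c, 2 neighbours → 1 H
  atom 11: aromatic c, 2 neighbours → 1 H
Total hydrogens: 7.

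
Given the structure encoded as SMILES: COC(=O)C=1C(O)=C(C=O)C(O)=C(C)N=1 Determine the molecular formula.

Walk through each heavy atom and fill implicit hydrogens from standard valence (C 4, N 3, O 2, S 2, halogen 1):
  atom 1: C, bond orders sum to 1 (valence 4) → 3 H
  atom 2: O, bond orders sum to 2 (valence 2) → 0 H
  atom 3: C, bond orders sum to 4 (valence 4) → 0 H
  atom 4: O, bond orders sum to 2 (valence 2) → 0 H
  atom 5: C, bond orders sum to 4 (valence 4) → 0 H
  atom 6: C, bond orders sum to 4 (valence 4) → 0 H
  atom 7: O, bond orders sum to 1 (valence 2) → 1 H
  atom 8: C, bond orders sum to 4 (valence 4) → 0 H
  atom 9: C, bond orders sum to 3 (valence 4) → 1 H
  atom 10: O, bond orders sum to 2 (valence 2) → 0 H
  atom 11: C, bond orders sum to 4 (valence 4) → 0 H
  atom 12: O, bond orders sum to 1 (valence 2) → 1 H
  atom 13: C, bond orders sum to 4 (valence 4) → 0 H
  atom 14: C, bond orders sum to 1 (valence 4) → 3 H
  atom 15: N, bond orders sum to 3 (valence 3) → 0 H
Totals → C:9, H:9, N:1, O:5.
In Hill order: C9H9NO5.

C9H9NO5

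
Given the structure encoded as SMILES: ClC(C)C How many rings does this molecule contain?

In SMILES, each pair of matching ring-closure digits denotes one ring-closing bond; the number of such bonds equals the number of independent rings.
Ring-closure bonds here: 0.

0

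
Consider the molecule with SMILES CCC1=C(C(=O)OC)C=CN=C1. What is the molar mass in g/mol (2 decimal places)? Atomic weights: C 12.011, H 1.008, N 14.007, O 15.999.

First, the molecular formula is C9H11NO2 (counting implicit H from valence).
  C: 9 × 12.011 = 108.099
  H: 11 × 1.008 = 11.088
  N: 1 × 14.007 = 14.007
  O: 2 × 15.999 = 31.998
Sum: 9×12.011 + 11×1.008 + 1×14.007 + 2×15.999 = 165.192 → 165.19 g/mol.

165.19 g/mol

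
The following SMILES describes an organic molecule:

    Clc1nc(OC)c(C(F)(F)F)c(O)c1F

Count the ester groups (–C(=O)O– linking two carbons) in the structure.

Scan the SMILES for the ester motif — none present.
Groups that are present: 1 ether, 1 hydroxyl.

0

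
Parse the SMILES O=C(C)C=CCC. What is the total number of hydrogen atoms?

Walk through each heavy atom and fill implicit hydrogens from standard valence (C 4, N 3, O 2, S 2, halogen 1):
  atom 1: O, bond orders sum to 2 (valence 2) → 0 H
  atom 2: C, bond orders sum to 4 (valence 4) → 0 H
  atom 3: C, bond orders sum to 1 (valence 4) → 3 H
  atom 4: C, bond orders sum to 3 (valence 4) → 1 H
  atom 5: C, bond orders sum to 3 (valence 4) → 1 H
  atom 6: C, bond orders sum to 2 (valence 4) → 2 H
  atom 7: C, bond orders sum to 1 (valence 4) → 3 H
Total hydrogens: 10.

10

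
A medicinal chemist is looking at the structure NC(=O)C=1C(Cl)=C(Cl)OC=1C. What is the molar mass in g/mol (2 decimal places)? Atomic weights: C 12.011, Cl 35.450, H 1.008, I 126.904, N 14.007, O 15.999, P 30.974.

First, the molecular formula is C6H5Cl2NO2 (counting implicit H from valence).
  C: 6 × 12.011 = 72.066
  Cl: 2 × 35.450 = 70.900
  H: 5 × 1.008 = 5.040
  N: 1 × 14.007 = 14.007
  O: 2 × 15.999 = 31.998
Sum: 6×12.011 + 2×35.450 + 5×1.008 + 1×14.007 + 2×15.999 = 194.011 → 194.01 g/mol.

194.01 g/mol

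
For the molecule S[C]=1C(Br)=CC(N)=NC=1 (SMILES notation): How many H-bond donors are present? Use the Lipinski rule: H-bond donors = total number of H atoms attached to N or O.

Donors: find every N or O and count the H atoms it carries.
  atom 7 (N): bond orders sum to 1 → 2 H
  atom 8 (N): bond orders sum to 3 → 0 H
Lipinski HBD = 2.

2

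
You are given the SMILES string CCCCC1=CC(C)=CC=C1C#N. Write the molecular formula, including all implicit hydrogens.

C12H15N

Walk through each heavy atom and fill implicit hydrogens from standard valence (C 4, N 3, O 2, S 2, halogen 1):
  atom 1: C, bond orders sum to 1 (valence 4) → 3 H
  atom 2: C, bond orders sum to 2 (valence 4) → 2 H
  atom 3: C, bond orders sum to 2 (valence 4) → 2 H
  atom 4: C, bond orders sum to 2 (valence 4) → 2 H
  atom 5: C, bond orders sum to 4 (valence 4) → 0 H
  atom 6: C, bond orders sum to 3 (valence 4) → 1 H
  atom 7: C, bond orders sum to 4 (valence 4) → 0 H
  atom 8: C, bond orders sum to 1 (valence 4) → 3 H
  atom 9: C, bond orders sum to 3 (valence 4) → 1 H
  atom 10: C, bond orders sum to 3 (valence 4) → 1 H
  atom 11: C, bond orders sum to 4 (valence 4) → 0 H
  atom 12: C, bond orders sum to 4 (valence 4) → 0 H
  atom 13: N, bond orders sum to 3 (valence 3) → 0 H
Totals → C:12, H:15, N:1.
In Hill order: C12H15N.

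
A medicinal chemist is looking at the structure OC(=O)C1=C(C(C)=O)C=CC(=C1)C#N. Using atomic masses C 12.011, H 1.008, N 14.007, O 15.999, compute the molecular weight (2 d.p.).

First, the molecular formula is C10H7NO3 (counting implicit H from valence).
  C: 10 × 12.011 = 120.110
  H: 7 × 1.008 = 7.056
  N: 1 × 14.007 = 14.007
  O: 3 × 15.999 = 47.997
Sum: 10×12.011 + 7×1.008 + 1×14.007 + 3×15.999 = 189.170 → 189.17 g/mol.

189.17 g/mol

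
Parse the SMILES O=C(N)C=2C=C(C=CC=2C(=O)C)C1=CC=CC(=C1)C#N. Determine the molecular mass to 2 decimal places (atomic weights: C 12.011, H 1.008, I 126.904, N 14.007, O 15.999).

264.28 g/mol

First, the molecular formula is C16H12N2O2 (counting implicit H from valence).
  C: 16 × 12.011 = 192.176
  H: 12 × 1.008 = 12.096
  N: 2 × 14.007 = 28.014
  O: 2 × 15.999 = 31.998
Sum: 16×12.011 + 12×1.008 + 2×14.007 + 2×15.999 = 264.284 → 264.28 g/mol.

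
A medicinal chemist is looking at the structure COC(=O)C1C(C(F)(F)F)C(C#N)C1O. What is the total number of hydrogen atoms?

8

Walk through each heavy atom and fill implicit hydrogens from standard valence (C 4, N 3, O 2, S 2, halogen 1):
  atom 1: C, bond orders sum to 1 (valence 4) → 3 H
  atom 2: O, bond orders sum to 2 (valence 2) → 0 H
  atom 3: C, bond orders sum to 4 (valence 4) → 0 H
  atom 4: O, bond orders sum to 2 (valence 2) → 0 H
  atom 5: C, bond orders sum to 3 (valence 4) → 1 H
  atom 6: C, bond orders sum to 3 (valence 4) → 1 H
  atom 7: C, bond orders sum to 4 (valence 4) → 0 H
  atom 8: F (halogen, monovalent) → 0 H
  atom 9: F (halogen, monovalent) → 0 H
  atom 10: F (halogen, monovalent) → 0 H
  atom 11: C, bond orders sum to 3 (valence 4) → 1 H
  atom 12: C, bond orders sum to 4 (valence 4) → 0 H
  atom 13: N, bond orders sum to 3 (valence 3) → 0 H
  atom 14: C, bond orders sum to 3 (valence 4) → 1 H
  atom 15: O, bond orders sum to 1 (valence 2) → 1 H
Total hydrogens: 8.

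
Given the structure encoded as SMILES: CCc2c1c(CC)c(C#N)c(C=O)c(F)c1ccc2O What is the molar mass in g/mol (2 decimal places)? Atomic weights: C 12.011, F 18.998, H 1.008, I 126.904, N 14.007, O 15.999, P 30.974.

First, the molecular formula is C16H14FNO2 (counting implicit H from valence).
  C: 16 × 12.011 = 192.176
  F: 1 × 18.998 = 18.998
  H: 14 × 1.008 = 14.112
  N: 1 × 14.007 = 14.007
  O: 2 × 15.999 = 31.998
Sum: 16×12.011 + 1×18.998 + 14×1.008 + 1×14.007 + 2×15.999 = 271.291 → 271.29 g/mol.

271.29 g/mol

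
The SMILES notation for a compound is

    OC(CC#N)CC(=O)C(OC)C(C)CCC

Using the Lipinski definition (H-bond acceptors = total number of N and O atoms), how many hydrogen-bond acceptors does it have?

4

N atoms: 1; O atoms: 3.
Lipinski HBA = 1 + 3 = 4.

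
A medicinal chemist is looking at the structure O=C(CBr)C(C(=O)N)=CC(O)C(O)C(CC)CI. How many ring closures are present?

In SMILES, each pair of matching ring-closure digits denotes one ring-closing bond; the number of such bonds equals the number of independent rings.
Ring-closure bonds here: 0.

0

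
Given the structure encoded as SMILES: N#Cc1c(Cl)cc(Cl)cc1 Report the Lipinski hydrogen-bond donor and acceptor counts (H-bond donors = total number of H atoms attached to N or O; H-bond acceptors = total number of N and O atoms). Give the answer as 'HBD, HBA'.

Donors: find every N or O and count the H atoms it carries.
  atom 1 (N): bond orders sum to 3 → 0 H
Lipinski HBD = 0.
Acceptors: N atoms = 1, O atoms = 0 → HBA = 1.

0, 1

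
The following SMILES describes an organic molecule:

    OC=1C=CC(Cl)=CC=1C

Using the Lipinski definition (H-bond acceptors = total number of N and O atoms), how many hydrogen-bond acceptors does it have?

1

N atoms: 0; O atoms: 1.
Lipinski HBA = 0 + 1 = 1.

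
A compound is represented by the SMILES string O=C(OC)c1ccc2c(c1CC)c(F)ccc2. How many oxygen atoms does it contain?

2

Scan the SMILES for O atoms (remember two-letter symbols like Cl and Br are single atoms).
Oxygen count: 2.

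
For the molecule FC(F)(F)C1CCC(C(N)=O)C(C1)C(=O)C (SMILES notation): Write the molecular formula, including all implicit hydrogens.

Walk through each heavy atom and fill implicit hydrogens from standard valence (C 4, N 3, O 2, S 2, halogen 1):
  atom 1: F (halogen, monovalent) → 0 H
  atom 2: C, bond orders sum to 4 (valence 4) → 0 H
  atom 3: F (halogen, monovalent) → 0 H
  atom 4: F (halogen, monovalent) → 0 H
  atom 5: C, bond orders sum to 3 (valence 4) → 1 H
  atom 6: C, bond orders sum to 2 (valence 4) → 2 H
  atom 7: C, bond orders sum to 2 (valence 4) → 2 H
  atom 8: C, bond orders sum to 3 (valence 4) → 1 H
  atom 9: C, bond orders sum to 4 (valence 4) → 0 H
  atom 10: N, bond orders sum to 1 (valence 3) → 2 H
  atom 11: O, bond orders sum to 2 (valence 2) → 0 H
  atom 12: C, bond orders sum to 3 (valence 4) → 1 H
  atom 13: C, bond orders sum to 2 (valence 4) → 2 H
  atom 14: C, bond orders sum to 4 (valence 4) → 0 H
  atom 15: O, bond orders sum to 2 (valence 2) → 0 H
  atom 16: C, bond orders sum to 1 (valence 4) → 3 H
Totals → C:10, H:14, F:3, N:1, O:2.

C10H14F3NO2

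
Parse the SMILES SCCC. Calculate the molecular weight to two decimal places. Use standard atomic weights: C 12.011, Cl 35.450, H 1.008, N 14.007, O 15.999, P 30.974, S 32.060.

First, the molecular formula is C3H8S (counting implicit H from valence).
  C: 3 × 12.011 = 36.033
  H: 8 × 1.008 = 8.064
  S: 1 × 32.060 = 32.060
Sum: 3×12.011 + 8×1.008 + 1×32.060 = 76.157 → 76.16 g/mol.

76.16 g/mol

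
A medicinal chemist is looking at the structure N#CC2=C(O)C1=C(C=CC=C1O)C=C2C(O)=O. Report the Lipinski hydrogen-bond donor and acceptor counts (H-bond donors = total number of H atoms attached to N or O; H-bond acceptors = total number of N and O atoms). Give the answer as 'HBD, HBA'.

Donors: find every N or O and count the H atoms it carries.
  atom 1 (N): bond orders sum to 3 → 0 H
  atom 5 (O): bond orders sum to 1 → 1 H
  atom 12 (O): bond orders sum to 1 → 1 H
  atom 16 (O): bond orders sum to 1 → 1 H
  atom 17 (O): bond orders sum to 2 → 0 H
Lipinski HBD = 3.
Acceptors: N atoms = 1, O atoms = 4 → HBA = 5.

3, 5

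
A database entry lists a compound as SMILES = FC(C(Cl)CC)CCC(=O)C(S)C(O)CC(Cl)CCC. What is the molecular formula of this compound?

Walk through each heavy atom and fill implicit hydrogens from standard valence (C 4, N 3, O 2, S 2, halogen 1):
  atom 1: F (halogen, monovalent) → 0 H
  atom 2: C, bond orders sum to 3 (valence 4) → 1 H
  atom 3: C, bond orders sum to 3 (valence 4) → 1 H
  atom 4: Cl (halogen, monovalent) → 0 H
  atom 5: C, bond orders sum to 2 (valence 4) → 2 H
  atom 6: C, bond orders sum to 1 (valence 4) → 3 H
  atom 7: C, bond orders sum to 2 (valence 4) → 2 H
  atom 8: C, bond orders sum to 2 (valence 4) → 2 H
  atom 9: C, bond orders sum to 4 (valence 4) → 0 H
  atom 10: O, bond orders sum to 2 (valence 2) → 0 H
  atom 11: C, bond orders sum to 3 (valence 4) → 1 H
  atom 12: S, bond orders sum to 1 (valence 2) → 1 H
  atom 13: C, bond orders sum to 3 (valence 4) → 1 H
  atom 14: O, bond orders sum to 1 (valence 2) → 1 H
  atom 15: C, bond orders sum to 2 (valence 4) → 2 H
  atom 16: C, bond orders sum to 3 (valence 4) → 1 H
  atom 17: Cl (halogen, monovalent) → 0 H
  atom 18: C, bond orders sum to 2 (valence 4) → 2 H
  atom 19: C, bond orders sum to 2 (valence 4) → 2 H
  atom 20: C, bond orders sum to 1 (valence 4) → 3 H
Totals → C:14, H:25, Cl:2, F:1, O:2, S:1.
In Hill order: C14H25Cl2FO2S.

C14H25Cl2FO2S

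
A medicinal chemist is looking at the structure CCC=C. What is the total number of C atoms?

Count every carbon token in the SMILES (each C, including those in ring-closure positions and inside branches).
Carbon count: 4.

4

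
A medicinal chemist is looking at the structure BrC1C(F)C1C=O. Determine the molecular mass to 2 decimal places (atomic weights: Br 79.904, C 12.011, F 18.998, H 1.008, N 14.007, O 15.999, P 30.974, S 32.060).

First, the molecular formula is C4H4BrFO (counting implicit H from valence).
  Br: 1 × 79.904 = 79.904
  C: 4 × 12.011 = 48.044
  F: 1 × 18.998 = 18.998
  H: 4 × 1.008 = 4.032
  O: 1 × 15.999 = 15.999
Sum: 1×79.904 + 4×12.011 + 1×18.998 + 4×1.008 + 1×15.999 = 166.977 → 166.98 g/mol.

166.98 g/mol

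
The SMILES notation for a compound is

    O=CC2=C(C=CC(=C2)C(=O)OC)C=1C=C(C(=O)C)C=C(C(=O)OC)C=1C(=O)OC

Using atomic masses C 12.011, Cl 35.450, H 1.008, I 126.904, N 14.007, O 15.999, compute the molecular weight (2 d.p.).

398.37 g/mol

First, the molecular formula is C21H18O8 (counting implicit H from valence).
  C: 21 × 12.011 = 252.231
  H: 18 × 1.008 = 18.144
  O: 8 × 15.999 = 127.992
Sum: 21×12.011 + 18×1.008 + 8×15.999 = 398.367 → 398.37 g/mol.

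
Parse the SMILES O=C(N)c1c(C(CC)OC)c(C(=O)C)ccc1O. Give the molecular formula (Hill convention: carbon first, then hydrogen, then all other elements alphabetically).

C13H17NO4

Walk through each heavy atom and fill implicit hydrogens from standard valence (C 4, N 3, O 2, S 2, halogen 1); for lowercase aromatic atoms, an aromatic c carries 1 H when it has two neighbours and 0 H with three, and aromatic n carries 0 H:
  atom 1: O, bond orders sum to 2 (valence 2) → 0 H
  atom 2: C, bond orders sum to 4 (valence 4) → 0 H
  atom 3: N, bond orders sum to 1 (valence 3) → 2 H
  atom 4: aromatic c, 3 neighbours → 0 H
  atom 5: aromatic c, 3 neighbours → 0 H
  atom 6: C, bond orders sum to 3 (valence 4) → 1 H
  atom 7: C, bond orders sum to 2 (valence 4) → 2 H
  atom 8: C, bond orders sum to 1 (valence 4) → 3 H
  atom 9: O, bond orders sum to 2 (valence 2) → 0 H
  atom 10: C, bond orders sum to 1 (valence 4) → 3 H
  atom 11: aromatic c, 3 neighbours → 0 H
  atom 12: C, bond orders sum to 4 (valence 4) → 0 H
  atom 13: O, bond orders sum to 2 (valence 2) → 0 H
  atom 14: C, bond orders sum to 1 (valence 4) → 3 H
  atom 15: aromatic c, 2 neighbours → 1 H
  atom 16: aromatic c, 2 neighbours → 1 H
  atom 17: aromatic c, 3 neighbours → 0 H
  atom 18: O, bond orders sum to 1 (valence 2) → 1 H
Totals → C:13, H:17, N:1, O:4.
In Hill order: C13H17NO4.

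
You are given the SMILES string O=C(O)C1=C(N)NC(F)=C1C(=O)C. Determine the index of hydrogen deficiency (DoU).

5

Molecular formula: C7H7FN2O3.
DoU = (2C + 2 + N − H − X) / 2, where X is the halogen count and O/S are ignored.
    = (2·7 + 2 + 2 − 7 − 1) / 2 = 10 / 2 = 5.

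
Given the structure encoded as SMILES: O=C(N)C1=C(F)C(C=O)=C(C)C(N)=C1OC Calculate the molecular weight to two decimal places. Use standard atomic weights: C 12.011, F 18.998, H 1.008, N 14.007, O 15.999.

226.21 g/mol

First, the molecular formula is C10H11FN2O3 (counting implicit H from valence).
  C: 10 × 12.011 = 120.110
  F: 1 × 18.998 = 18.998
  H: 11 × 1.008 = 11.088
  N: 2 × 14.007 = 28.014
  O: 3 × 15.999 = 47.997
Sum: 10×12.011 + 1×18.998 + 11×1.008 + 2×14.007 + 3×15.999 = 226.207 → 226.21 g/mol.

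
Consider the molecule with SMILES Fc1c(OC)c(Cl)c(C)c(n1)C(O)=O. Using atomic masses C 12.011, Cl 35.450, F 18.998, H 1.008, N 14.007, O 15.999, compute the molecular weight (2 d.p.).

219.60 g/mol

First, the molecular formula is C8H7ClFNO3 (counting implicit H from valence).
  C: 8 × 12.011 = 96.088
  Cl: 1 × 35.450 = 35.450
  F: 1 × 18.998 = 18.998
  H: 7 × 1.008 = 7.056
  N: 1 × 14.007 = 14.007
  O: 3 × 15.999 = 47.997
Sum: 8×12.011 + 1×35.450 + 1×18.998 + 7×1.008 + 1×14.007 + 3×15.999 = 219.596 → 219.60 g/mol.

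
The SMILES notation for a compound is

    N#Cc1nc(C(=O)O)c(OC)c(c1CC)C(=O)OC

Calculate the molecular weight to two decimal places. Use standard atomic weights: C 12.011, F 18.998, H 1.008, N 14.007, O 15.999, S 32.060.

First, the molecular formula is C12H12N2O5 (counting implicit H from valence).
  C: 12 × 12.011 = 144.132
  H: 12 × 1.008 = 12.096
  N: 2 × 14.007 = 28.014
  O: 5 × 15.999 = 79.995
Sum: 12×12.011 + 12×1.008 + 2×14.007 + 5×15.999 = 264.237 → 264.24 g/mol.

264.24 g/mol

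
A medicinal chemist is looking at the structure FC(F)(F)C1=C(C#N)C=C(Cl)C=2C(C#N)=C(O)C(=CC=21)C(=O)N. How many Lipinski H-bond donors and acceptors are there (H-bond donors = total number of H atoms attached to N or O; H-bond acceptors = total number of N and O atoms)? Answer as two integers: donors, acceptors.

3, 5

Donors: find every N or O and count the H atoms it carries.
  atom 8 (N): bond orders sum to 3 → 0 H
  atom 15 (N): bond orders sum to 3 → 0 H
  atom 17 (O): bond orders sum to 1 → 1 H
  atom 22 (O): bond orders sum to 2 → 0 H
  atom 23 (N): bond orders sum to 1 → 2 H
Lipinski HBD = 3.
Acceptors: N atoms = 3, O atoms = 2 → HBA = 5.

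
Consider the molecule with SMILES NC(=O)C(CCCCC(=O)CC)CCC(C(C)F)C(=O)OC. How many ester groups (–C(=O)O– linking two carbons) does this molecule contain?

1

The ester motif appears at heavy-atom position 19 in the SMILES.
Other groups present: 1 amide, 1 ketone.
Ester count: 1.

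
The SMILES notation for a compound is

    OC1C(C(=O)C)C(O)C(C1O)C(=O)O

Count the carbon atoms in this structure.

8

Count every carbon token in the SMILES (each C, including those in ring-closure positions and inside branches).
Carbon count: 8.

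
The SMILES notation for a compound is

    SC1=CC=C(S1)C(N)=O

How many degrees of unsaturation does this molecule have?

Degree of unsaturation = (number of rings) + (number of π bonds).
Ring closures in the SMILES: 1.
π bonds: 3 double bonds (each 1 DoU) → 3 DoU from unsaturation.
Total DoU = 1 + 3 = 4.

4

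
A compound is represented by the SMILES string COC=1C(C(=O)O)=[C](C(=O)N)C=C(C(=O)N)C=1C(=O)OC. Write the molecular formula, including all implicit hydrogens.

C12H12N2O7

Walk through each heavy atom and fill implicit hydrogens from standard valence (C 4, N 3, O 2, S 2, halogen 1):
  atom 1: C, bond orders sum to 1 (valence 4) → 3 H
  atom 2: O, bond orders sum to 2 (valence 2) → 0 H
  atom 3: C, bond orders sum to 4 (valence 4) → 0 H
  atom 4: C, bond orders sum to 4 (valence 4) → 0 H
  atom 5: C, bond orders sum to 4 (valence 4) → 0 H
  atom 6: O, bond orders sum to 2 (valence 2) → 0 H
  atom 7: O, bond orders sum to 1 (valence 2) → 1 H
  atom 8: C with explicit H count 0
  atom 9: C, bond orders sum to 4 (valence 4) → 0 H
  atom 10: O, bond orders sum to 2 (valence 2) → 0 H
  atom 11: N, bond orders sum to 1 (valence 3) → 2 H
  atom 12: C, bond orders sum to 3 (valence 4) → 1 H
  atom 13: C, bond orders sum to 4 (valence 4) → 0 H
  atom 14: C, bond orders sum to 4 (valence 4) → 0 H
  atom 15: O, bond orders sum to 2 (valence 2) → 0 H
  atom 16: N, bond orders sum to 1 (valence 3) → 2 H
  atom 17: C, bond orders sum to 4 (valence 4) → 0 H
  atom 18: C, bond orders sum to 4 (valence 4) → 0 H
  atom 19: O, bond orders sum to 2 (valence 2) → 0 H
  atom 20: O, bond orders sum to 2 (valence 2) → 0 H
  atom 21: C, bond orders sum to 1 (valence 4) → 3 H
Totals → C:12, H:12, N:2, O:7.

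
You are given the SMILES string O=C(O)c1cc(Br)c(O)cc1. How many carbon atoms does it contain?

Count every carbon token in the SMILES (each C, including those in ring-closure positions and inside branches).
Carbon count: 7.

7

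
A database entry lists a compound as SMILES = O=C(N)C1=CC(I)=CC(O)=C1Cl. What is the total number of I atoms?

1

Scan the SMILES for I atoms (remember two-letter symbols like Cl and Br are single atoms).
Iodine count: 1.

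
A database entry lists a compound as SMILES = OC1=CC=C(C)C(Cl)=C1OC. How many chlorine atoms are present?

Scan the SMILES for Cl atoms (remember two-letter symbols like Cl and Br are single atoms).
Chlorine count: 1.

1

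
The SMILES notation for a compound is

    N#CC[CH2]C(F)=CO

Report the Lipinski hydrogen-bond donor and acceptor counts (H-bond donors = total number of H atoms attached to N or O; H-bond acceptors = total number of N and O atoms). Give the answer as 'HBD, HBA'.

1, 2

Donors: find every N or O and count the H atoms it carries.
  atom 1 (N): bond orders sum to 3 → 0 H
  atom 8 (O): bond orders sum to 1 → 1 H
Lipinski HBD = 1.
Acceptors: N atoms = 1, O atoms = 1 → HBA = 2.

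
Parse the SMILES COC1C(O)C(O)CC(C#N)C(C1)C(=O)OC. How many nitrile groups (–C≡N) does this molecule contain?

The nitrile motif appears at heavy-atom position 10 in the SMILES.
Other groups present: 1 ester, 1 ether, 2 hydroxyl.
Nitrile count: 1.

1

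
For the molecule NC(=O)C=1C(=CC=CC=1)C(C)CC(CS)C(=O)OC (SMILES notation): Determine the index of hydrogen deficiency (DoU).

Molecular formula: C14H19NO3S.
DoU = (2C + 2 + N − H − X) / 2, where X is the halogen count and O/S are ignored.
    = (2·14 + 2 + 1 − 19 − 0) / 2 = 12 / 2 = 6.

6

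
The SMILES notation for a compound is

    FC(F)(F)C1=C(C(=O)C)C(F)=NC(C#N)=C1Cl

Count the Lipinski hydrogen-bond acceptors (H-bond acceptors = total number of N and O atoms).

N atoms: 2; O atoms: 1.
Lipinski HBA = 2 + 1 = 3.

3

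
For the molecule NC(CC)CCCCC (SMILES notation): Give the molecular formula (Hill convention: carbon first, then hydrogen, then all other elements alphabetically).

C8H19N

Walk through each heavy atom and fill implicit hydrogens from standard valence (C 4, N 3, O 2, S 2, halogen 1):
  atom 1: N, bond orders sum to 1 (valence 3) → 2 H
  atom 2: C, bond orders sum to 3 (valence 4) → 1 H
  atom 3: C, bond orders sum to 2 (valence 4) → 2 H
  atom 4: C, bond orders sum to 1 (valence 4) → 3 H
  atom 5: C, bond orders sum to 2 (valence 4) → 2 H
  atom 6: C, bond orders sum to 2 (valence 4) → 2 H
  atom 7: C, bond orders sum to 2 (valence 4) → 2 H
  atom 8: C, bond orders sum to 2 (valence 4) → 2 H
  atom 9: C, bond orders sum to 1 (valence 4) → 3 H
Totals → C:8, H:19, N:1.
In Hill order: C8H19N.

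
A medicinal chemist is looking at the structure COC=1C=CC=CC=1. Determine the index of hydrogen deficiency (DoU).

Molecular formula: C7H8O.
DoU = (2C + 2 + N − H − X) / 2, where X is the halogen count and O/S are ignored.
    = (2·7 + 2 + 0 − 8 − 0) / 2 = 8 / 2 = 4.

4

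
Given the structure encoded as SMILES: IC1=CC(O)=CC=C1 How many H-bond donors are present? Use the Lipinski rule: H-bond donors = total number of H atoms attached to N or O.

Donors: find every N or O and count the H atoms it carries.
  atom 5 (O): bond orders sum to 1 → 1 H
Lipinski HBD = 1.

1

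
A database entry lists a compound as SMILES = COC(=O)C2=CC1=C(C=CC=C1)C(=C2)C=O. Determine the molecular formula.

Walk through each heavy atom and fill implicit hydrogens from standard valence (C 4, N 3, O 2, S 2, halogen 1):
  atom 1: C, bond orders sum to 1 (valence 4) → 3 H
  atom 2: O, bond orders sum to 2 (valence 2) → 0 H
  atom 3: C, bond orders sum to 4 (valence 4) → 0 H
  atom 4: O, bond orders sum to 2 (valence 2) → 0 H
  atom 5: C, bond orders sum to 4 (valence 4) → 0 H
  atom 6: C, bond orders sum to 3 (valence 4) → 1 H
  atom 7: C, bond orders sum to 4 (valence 4) → 0 H
  atom 8: C, bond orders sum to 4 (valence 4) → 0 H
  atom 9: C, bond orders sum to 3 (valence 4) → 1 H
  atom 10: C, bond orders sum to 3 (valence 4) → 1 H
  atom 11: C, bond orders sum to 3 (valence 4) → 1 H
  atom 12: C, bond orders sum to 3 (valence 4) → 1 H
  atom 13: C, bond orders sum to 4 (valence 4) → 0 H
  atom 14: C, bond orders sum to 3 (valence 4) → 1 H
  atom 15: C, bond orders sum to 3 (valence 4) → 1 H
  atom 16: O, bond orders sum to 2 (valence 2) → 0 H
Totals → C:13, H:10, O:3.
In Hill order: C13H10O3.

C13H10O3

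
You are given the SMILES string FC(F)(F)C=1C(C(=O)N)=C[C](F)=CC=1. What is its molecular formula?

Walk through each heavy atom and fill implicit hydrogens from standard valence (C 4, N 3, O 2, S 2, halogen 1):
  atom 1: F (halogen, monovalent) → 0 H
  atom 2: C, bond orders sum to 4 (valence 4) → 0 H
  atom 3: F (halogen, monovalent) → 0 H
  atom 4: F (halogen, monovalent) → 0 H
  atom 5: C, bond orders sum to 4 (valence 4) → 0 H
  atom 6: C, bond orders sum to 4 (valence 4) → 0 H
  atom 7: C, bond orders sum to 4 (valence 4) → 0 H
  atom 8: O, bond orders sum to 2 (valence 2) → 0 H
  atom 9: N, bond orders sum to 1 (valence 3) → 2 H
  atom 10: C, bond orders sum to 3 (valence 4) → 1 H
  atom 11: C with explicit H count 0
  atom 12: F (halogen, monovalent) → 0 H
  atom 13: C, bond orders sum to 3 (valence 4) → 1 H
  atom 14: C, bond orders sum to 3 (valence 4) → 1 H
Totals → C:8, H:5, F:4, N:1, O:1.
In Hill order: C8H5F4NO.

C8H5F4NO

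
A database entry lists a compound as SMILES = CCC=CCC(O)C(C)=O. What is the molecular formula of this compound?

Walk through each heavy atom and fill implicit hydrogens from standard valence (C 4, N 3, O 2, S 2, halogen 1):
  atom 1: C, bond orders sum to 1 (valence 4) → 3 H
  atom 2: C, bond orders sum to 2 (valence 4) → 2 H
  atom 3: C, bond orders sum to 3 (valence 4) → 1 H
  atom 4: C, bond orders sum to 3 (valence 4) → 1 H
  atom 5: C, bond orders sum to 2 (valence 4) → 2 H
  atom 6: C, bond orders sum to 3 (valence 4) → 1 H
  atom 7: O, bond orders sum to 1 (valence 2) → 1 H
  atom 8: C, bond orders sum to 4 (valence 4) → 0 H
  atom 9: C, bond orders sum to 1 (valence 4) → 3 H
  atom 10: O, bond orders sum to 2 (valence 2) → 0 H
Totals → C:8, H:14, O:2.

C8H14O2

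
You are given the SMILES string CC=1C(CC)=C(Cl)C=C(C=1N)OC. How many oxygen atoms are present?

Scan the SMILES for O atoms (remember two-letter symbols like Cl and Br are single atoms).
Oxygen count: 1.

1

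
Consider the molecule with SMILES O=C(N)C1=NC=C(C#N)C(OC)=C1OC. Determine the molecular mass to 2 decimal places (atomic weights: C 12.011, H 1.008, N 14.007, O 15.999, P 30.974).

First, the molecular formula is C9H9N3O3 (counting implicit H from valence).
  C: 9 × 12.011 = 108.099
  H: 9 × 1.008 = 9.072
  N: 3 × 14.007 = 42.021
  O: 3 × 15.999 = 47.997
Sum: 9×12.011 + 9×1.008 + 3×14.007 + 3×15.999 = 207.189 → 207.19 g/mol.

207.19 g/mol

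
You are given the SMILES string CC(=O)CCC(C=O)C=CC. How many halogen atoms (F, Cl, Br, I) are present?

Scan the SMILES for the halogen motif — none present.
Groups that are present: 1 aldehyde, 1 alkene, 1 ketone.

0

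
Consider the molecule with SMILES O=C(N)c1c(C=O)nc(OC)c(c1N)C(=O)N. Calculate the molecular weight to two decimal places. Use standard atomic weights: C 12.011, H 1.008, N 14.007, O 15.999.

First, the molecular formula is C9H10N4O4 (counting implicit H from valence).
  C: 9 × 12.011 = 108.099
  H: 10 × 1.008 = 10.080
  N: 4 × 14.007 = 56.028
  O: 4 × 15.999 = 63.996
Sum: 9×12.011 + 10×1.008 + 4×14.007 + 4×15.999 = 238.203 → 238.20 g/mol.

238.20 g/mol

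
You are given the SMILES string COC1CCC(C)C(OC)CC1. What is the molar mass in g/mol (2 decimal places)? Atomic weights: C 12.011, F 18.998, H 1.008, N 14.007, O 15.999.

172.27 g/mol

First, the molecular formula is C10H20O2 (counting implicit H from valence).
  C: 10 × 12.011 = 120.110
  H: 20 × 1.008 = 20.160
  O: 2 × 15.999 = 31.998
Sum: 10×12.011 + 20×1.008 + 2×15.999 = 172.268 → 172.27 g/mol.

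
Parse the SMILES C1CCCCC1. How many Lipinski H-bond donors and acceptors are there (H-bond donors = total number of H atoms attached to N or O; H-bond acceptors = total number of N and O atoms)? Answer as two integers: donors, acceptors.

0, 0

Donors: find every N or O and count the H atoms it carries.
  (no N or O atoms present)
Lipinski HBD = 0.
Acceptors: N atoms = 0, O atoms = 0 → HBA = 0.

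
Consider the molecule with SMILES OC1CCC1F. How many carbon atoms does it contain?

Count every carbon token in the SMILES (each C, including those in ring-closure positions and inside branches).
Carbon count: 4.

4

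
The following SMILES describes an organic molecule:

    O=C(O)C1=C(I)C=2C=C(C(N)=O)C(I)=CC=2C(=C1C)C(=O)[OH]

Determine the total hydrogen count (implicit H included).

9

Walk through each heavy atom and fill implicit hydrogens from standard valence (C 4, N 3, O 2, S 2, halogen 1):
  atom 1: O, bond orders sum to 2 (valence 2) → 0 H
  atom 2: C, bond orders sum to 4 (valence 4) → 0 H
  atom 3: O, bond orders sum to 1 (valence 2) → 1 H
  atom 4: C, bond orders sum to 4 (valence 4) → 0 H
  atom 5: C, bond orders sum to 4 (valence 4) → 0 H
  atom 6: I (halogen, monovalent) → 0 H
  atom 7: C, bond orders sum to 4 (valence 4) → 0 H
  atom 8: C, bond orders sum to 3 (valence 4) → 1 H
  atom 9: C, bond orders sum to 4 (valence 4) → 0 H
  atom 10: C, bond orders sum to 4 (valence 4) → 0 H
  atom 11: N, bond orders sum to 1 (valence 3) → 2 H
  atom 12: O, bond orders sum to 2 (valence 2) → 0 H
  atom 13: C, bond orders sum to 4 (valence 4) → 0 H
  atom 14: I (halogen, monovalent) → 0 H
  atom 15: C, bond orders sum to 3 (valence 4) → 1 H
  atom 16: C, bond orders sum to 4 (valence 4) → 0 H
  atom 17: C, bond orders sum to 4 (valence 4) → 0 H
  atom 18: C, bond orders sum to 4 (valence 4) → 0 H
  atom 19: C, bond orders sum to 1 (valence 4) → 3 H
  atom 20: C, bond orders sum to 4 (valence 4) → 0 H
  atom 21: O, bond orders sum to 2 (valence 2) → 0 H
  atom 22: O with explicit H count 1
Total hydrogens: 9.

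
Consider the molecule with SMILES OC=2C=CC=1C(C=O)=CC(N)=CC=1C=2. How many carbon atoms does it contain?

Count every carbon token in the SMILES (each C, including those in ring-closure positions and inside branches).
Carbon count: 11.

11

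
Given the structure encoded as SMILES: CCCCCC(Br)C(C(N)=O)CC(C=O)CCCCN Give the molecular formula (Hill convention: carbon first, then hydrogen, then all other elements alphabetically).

Walk through each heavy atom and fill implicit hydrogens from standard valence (C 4, N 3, O 2, S 2, halogen 1):
  atom 1: C, bond orders sum to 1 (valence 4) → 3 H
  atom 2: C, bond orders sum to 2 (valence 4) → 2 H
  atom 3: C, bond orders sum to 2 (valence 4) → 2 H
  atom 4: C, bond orders sum to 2 (valence 4) → 2 H
  atom 5: C, bond orders sum to 2 (valence 4) → 2 H
  atom 6: C, bond orders sum to 3 (valence 4) → 1 H
  atom 7: Br (halogen, monovalent) → 0 H
  atom 8: C, bond orders sum to 3 (valence 4) → 1 H
  atom 9: C, bond orders sum to 4 (valence 4) → 0 H
  atom 10: N, bond orders sum to 1 (valence 3) → 2 H
  atom 11: O, bond orders sum to 2 (valence 2) → 0 H
  atom 12: C, bond orders sum to 2 (valence 4) → 2 H
  atom 13: C, bond orders sum to 3 (valence 4) → 1 H
  atom 14: C, bond orders sum to 3 (valence 4) → 1 H
  atom 15: O, bond orders sum to 2 (valence 2) → 0 H
  atom 16: C, bond orders sum to 2 (valence 4) → 2 H
  atom 17: C, bond orders sum to 2 (valence 4) → 2 H
  atom 18: C, bond orders sum to 2 (valence 4) → 2 H
  atom 19: C, bond orders sum to 2 (valence 4) → 2 H
  atom 20: N, bond orders sum to 1 (valence 3) → 2 H
Totals → C:15, H:29, Br:1, N:2, O:2.

C15H29BrN2O2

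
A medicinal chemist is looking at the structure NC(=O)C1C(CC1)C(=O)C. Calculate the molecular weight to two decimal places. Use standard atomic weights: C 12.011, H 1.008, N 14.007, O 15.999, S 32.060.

141.17 g/mol

First, the molecular formula is C7H11NO2 (counting implicit H from valence).
  C: 7 × 12.011 = 84.077
  H: 11 × 1.008 = 11.088
  N: 1 × 14.007 = 14.007
  O: 2 × 15.999 = 31.998
Sum: 7×12.011 + 11×1.008 + 1×14.007 + 2×15.999 = 141.170 → 141.17 g/mol.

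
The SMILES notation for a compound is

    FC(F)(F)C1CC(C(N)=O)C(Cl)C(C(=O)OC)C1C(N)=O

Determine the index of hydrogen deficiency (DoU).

Degree of unsaturation = (number of rings) + (number of π bonds).
Ring closures in the SMILES: 1.
π bonds: 3 double bonds (each 1 DoU) → 3 DoU from unsaturation.
Total DoU = 1 + 3 = 4.

4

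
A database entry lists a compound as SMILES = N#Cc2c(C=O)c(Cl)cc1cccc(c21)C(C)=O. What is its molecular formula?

Walk through each heavy atom and fill implicit hydrogens from standard valence (C 4, N 3, O 2, S 2, halogen 1); for lowercase aromatic atoms, an aromatic c carries 1 H when it has two neighbours and 0 H with three, and aromatic n carries 0 H:
  atom 1: N, bond orders sum to 3 (valence 3) → 0 H
  atom 2: C, bond orders sum to 4 (valence 4) → 0 H
  atom 3: aromatic c, 3 neighbours → 0 H
  atom 4: aromatic c, 3 neighbours → 0 H
  atom 5: C, bond orders sum to 3 (valence 4) → 1 H
  atom 6: O, bond orders sum to 2 (valence 2) → 0 H
  atom 7: aromatic c, 3 neighbours → 0 H
  atom 8: Cl (halogen, monovalent) → 0 H
  atom 9: aromatic c, 2 neighbours → 1 H
  atom 10: aromatic c, 3 neighbours → 0 H
  atom 11: aromatic c, 2 neighbours → 1 H
  atom 12: aromatic c, 2 neighbours → 1 H
  atom 13: aromatic c, 2 neighbours → 1 H
  atom 14: aromatic c, 3 neighbours → 0 H
  atom 15: aromatic c, 3 neighbours → 0 H
  atom 16: C, bond orders sum to 4 (valence 4) → 0 H
  atom 17: C, bond orders sum to 1 (valence 4) → 3 H
  atom 18: O, bond orders sum to 2 (valence 2) → 0 H
Totals → C:14, H:8, Cl:1, N:1, O:2.
In Hill order: C14H8ClNO2.

C14H8ClNO2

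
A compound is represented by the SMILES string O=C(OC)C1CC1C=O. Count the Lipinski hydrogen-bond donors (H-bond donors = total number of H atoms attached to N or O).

0

Donors: find every N or O and count the H atoms it carries.
  atom 1 (O): bond orders sum to 2 → 0 H
  atom 3 (O): bond orders sum to 2 → 0 H
  atom 9 (O): bond orders sum to 2 → 0 H
Lipinski HBD = 0.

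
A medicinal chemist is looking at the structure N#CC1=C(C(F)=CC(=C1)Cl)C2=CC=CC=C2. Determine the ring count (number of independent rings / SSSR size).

2

In SMILES, each pair of matching ring-closure digits denotes one ring-closing bond; the number of such bonds equals the number of independent rings.
Ring-closure bonds here: 2.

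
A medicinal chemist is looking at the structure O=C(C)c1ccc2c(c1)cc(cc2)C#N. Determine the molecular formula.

Walk through each heavy atom and fill implicit hydrogens from standard valence (C 4, N 3, O 2, S 2, halogen 1); for lowercase aromatic atoms, an aromatic c carries 1 H when it has two neighbours and 0 H with three, and aromatic n carries 0 H:
  atom 1: O, bond orders sum to 2 (valence 2) → 0 H
  atom 2: C, bond orders sum to 4 (valence 4) → 0 H
  atom 3: C, bond orders sum to 1 (valence 4) → 3 H
  atom 4: aromatic c, 3 neighbours → 0 H
  atom 5: aromatic c, 2 neighbours → 1 H
  atom 6: aromatic c, 2 neighbours → 1 H
  atom 7: aromatic c, 3 neighbours → 0 H
  atom 8: aromatic c, 3 neighbours → 0 H
  atom 9: aromatic c, 2 neighbours → 1 H
  atom 10: aromatic c, 2 neighbours → 1 H
  atom 11: aromatic c, 3 neighbours → 0 H
  atom 12: aromatic c, 2 neighbours → 1 H
  atom 13: aromatic c, 2 neighbours → 1 H
  atom 14: C, bond orders sum to 4 (valence 4) → 0 H
  atom 15: N, bond orders sum to 3 (valence 3) → 0 H
Totals → C:13, H:9, N:1, O:1.
In Hill order: C13H9NO.

C13H9NO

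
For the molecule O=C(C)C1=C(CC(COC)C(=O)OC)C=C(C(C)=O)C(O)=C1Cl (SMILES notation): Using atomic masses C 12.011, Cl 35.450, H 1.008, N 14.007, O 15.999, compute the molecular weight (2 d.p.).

First, the molecular formula is C16H19ClO6 (counting implicit H from valence).
  C: 16 × 12.011 = 192.176
  Cl: 1 × 35.450 = 35.450
  H: 19 × 1.008 = 19.152
  O: 6 × 15.999 = 95.994
Sum: 16×12.011 + 1×35.450 + 19×1.008 + 6×15.999 = 342.772 → 342.77 g/mol.

342.77 g/mol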